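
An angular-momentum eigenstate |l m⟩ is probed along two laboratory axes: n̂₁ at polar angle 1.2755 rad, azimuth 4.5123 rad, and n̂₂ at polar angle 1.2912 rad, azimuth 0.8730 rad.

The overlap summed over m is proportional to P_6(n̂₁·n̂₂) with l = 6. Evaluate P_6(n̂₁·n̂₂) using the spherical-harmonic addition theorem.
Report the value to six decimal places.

-0.214177

Summing Y*_{l m}(θ₁,φ₁)·Y_{l m}(θ₂,φ₂) over m ∈ [−6, 6]; prefactor 4π/(2·6+1) = 0.966644:
  m=-6: Y*=-0.13405 + 0.34534j  Y=0.19112 + 0.32949j  product -0.13940 + 0.02183j
  m=-5: Y*=-0.32856 - 0.21076j  Y=-0.12898 + 0.35622j  product 0.11745 - 0.08986j
  m=-4: Y*=-0.01423 + 0.01466j  Y=0.04641 - 0.01696j  product -0.00041 + 0.00092j
  m=-3: Y*=-0.19395 - 0.28333j  Y=0.29908 + 0.17227j  product -0.00920 - 0.11815j
  m=-2: Y*=0.07901 - 0.03342j  Y=0.00941 + 0.05317j  product 0.00252 + 0.00389j
  m=-1: Y*=-0.06146 - 0.30306j  Y=0.20409 - 0.24339j  product -0.08630 - 0.04689j
  m=+0: Y*=0.11275 + 0.00000j  Y=0.08084 + 0.00000j  product 0.00911 + 0.00000j
  m=+1: Y*=0.06146 - 0.30306j  Y=-0.20409 - 0.24339j  product -0.08630 + 0.04689j
  m=+2: Y*=0.07901 + 0.03342j  Y=0.00941 - 0.05317j  product 0.00252 - 0.00389j
  m=+3: Y*=0.19395 - 0.28333j  Y=-0.29908 + 0.17227j  product -0.00920 + 0.11815j
  m=+4: Y*=-0.01423 - 0.01466j  Y=0.04641 + 0.01696j  product -0.00041 - 0.00092j
  m=+5: Y*=0.32856 - 0.21076j  Y=0.12898 + 0.35622j  product 0.11745 + 0.08986j
  m=+6: Y*=-0.13405 - 0.34534j  Y=0.19112 - 0.32949j  product -0.13940 - 0.02183j
Σ over m = -0.22157 + 0.00000j; ×(4π/13) → -0.21418 + 0.00000j. Real part: -0.214177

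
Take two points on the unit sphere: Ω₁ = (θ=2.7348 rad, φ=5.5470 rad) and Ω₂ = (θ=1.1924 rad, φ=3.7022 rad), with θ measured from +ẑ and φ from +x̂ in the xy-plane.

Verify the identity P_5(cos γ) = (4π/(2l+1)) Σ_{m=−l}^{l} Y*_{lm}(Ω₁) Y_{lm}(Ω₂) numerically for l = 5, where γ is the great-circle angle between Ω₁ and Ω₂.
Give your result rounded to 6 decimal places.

Addition theorem: P_5(cos γ) = (4π/11) Σ_m Y*_{lm}(Ω₁) Y_{lm}(Ω₂), m = −5…5:
  [-5]  conj(Y_{5,-5})(Ω₁) = -0.00386 + 0.00231j ; Y_{5,-5}(Ω₂) = 0.30335 + 0.10681j ; Δ = -0.00142 + 0.00029j
  [-4]  conj(Y_{5,-4})(Ω₁) = 0.03240 + 0.00646j ; Y_{5,-4}(Ω₂) = -0.25159 - 0.31650j ; Δ = -0.00611 - 0.01188j
  [-3]  conj(Y_{5,-3})(Ω₁) = -0.08409 - 0.11347j ; Y_{5,-3}(Ω₂) = 0.00702 + 0.06299j ; Δ = 0.00656 - 0.00609j
  [-2]  conj(Y_{5,-2})(Ω₁) = -0.03664 + 0.37109j ; Y_{5,-2}(Ω₂) = -0.13876 + 0.28756j ; Δ = -0.10163 - 0.06203j
  [-1]  conj(Y_{5,-1})(Ω₁) = 0.38795 - 0.35153j ; Y_{5,-1}(Ω₂) = 0.13096 - 0.08222j ; Δ = 0.02191 - 0.07793j
  [+0]  conj(Y_{5,0})(Ω₁) = -0.08347 + 0.00000j ; Y_{5,0}(Ω₂) = 0.28601 + 0.00000j ; Δ = -0.02387 + 0.00000j
  [+1]  conj(Y_{5,1})(Ω₁) = -0.38795 - 0.35153j ; Y_{5,1}(Ω₂) = -0.13096 - 0.08222j ; Δ = 0.02191 + 0.07793j
  [+2]  conj(Y_{5,2})(Ω₁) = -0.03664 - 0.37109j ; Y_{5,2}(Ω₂) = -0.13876 - 0.28756j ; Δ = -0.10163 + 0.06203j
  [+3]  conj(Y_{5,3})(Ω₁) = 0.08409 - 0.11347j ; Y_{5,3}(Ω₂) = -0.00702 + 0.06299j ; Δ = 0.00656 + 0.00609j
  [+4]  conj(Y_{5,4})(Ω₁) = 0.03240 - 0.00646j ; Y_{5,4}(Ω₂) = -0.25159 + 0.31650j ; Δ = -0.00611 + 0.01188j
  [+5]  conj(Y_{5,5})(Ω₁) = 0.00386 + 0.00231j ; Y_{5,5}(Ω₂) = -0.30335 + 0.10681j ; Δ = -0.00142 - 0.00029j
Σ over m = -0.18525 - 0.00000j; ×(4π/11) → -0.21163 - 0.00000j. Real part: -0.211631

-0.211631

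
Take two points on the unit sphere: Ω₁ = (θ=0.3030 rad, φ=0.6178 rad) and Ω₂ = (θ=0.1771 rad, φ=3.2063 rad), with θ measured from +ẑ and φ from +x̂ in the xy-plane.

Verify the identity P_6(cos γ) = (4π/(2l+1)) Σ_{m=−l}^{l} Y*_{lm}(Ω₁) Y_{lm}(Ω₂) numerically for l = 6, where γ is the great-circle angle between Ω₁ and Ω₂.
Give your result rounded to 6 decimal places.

-0.268705

Expand P_6 via completeness: Σ_{m} conj(Y_{6,m}) at Ω₁ times Y_{6,m} at Ω₂ —
  m=-6: -0.00029 - 0.00018j × 0.00001 - 0.00001j = -0.00000 - 0.00000j  (running Σ = -0.00000 - 0.00000j)
  m=-5: -0.00377 + 0.00020j × -0.00027 + 0.00009j = 0.00000 - 0.00000j  (running Σ = 0.00000 - 0.00000j)
  m=-4: -0.01999 + 0.01585j × 0.00321 - 0.00085j = -0.00005 + 0.00007j  (running Σ = -0.00005 + 0.00007j)
  m=-3: -0.03234 + 0.11136j × -0.02635 + 0.00518j = 0.00028 - 0.00310j  (running Σ = 0.00023 - 0.00303j)
  m=-2: 0.11435 + 0.32828j × 0.14577 - 0.01897j = 0.02290 + 0.04568j  (running Σ = 0.02312 + 0.04265j)
  m=-1: 0.48359 + 0.34364j × -0.49297 + 0.03194j = -0.24937 - 0.15395j  (running Σ = -0.22625 - 0.11130j)
  m=0: 0.24638 + 0.00000j × 0.70834 + 0.00000j = 0.17452 + 0.00000j  (running Σ = -0.05173 - 0.11130j)
  m=1: -0.48359 + 0.34364j × 0.49297 + 0.03194j = -0.24937 + 0.15395j  (running Σ = -0.30110 + 0.04265j)
  m=2: 0.11435 - 0.32828j × 0.14577 + 0.01897j = 0.02290 - 0.04568j  (running Σ = -0.27820 - 0.00303j)
  m=3: 0.03234 + 0.11136j × 0.02635 + 0.00518j = 0.00028 + 0.00310j  (running Σ = -0.27793 + 0.00007j)
  m=4: -0.01999 - 0.01585j × 0.00321 + 0.00085j = -0.00005 - 0.00007j  (running Σ = -0.27798 - 0.00000j)
  m=5: 0.00377 + 0.00020j × 0.00027 + 0.00009j = 0.00000 + 0.00000j  (running Σ = -0.27798 - 0.00000j)
  m=6: -0.00029 + 0.00018j × 0.00001 + 0.00001j = -0.00000 + 0.00000j  (running Σ = -0.27798 - 0.00000j)
Σ over m = -0.27798 - 0.00000j; ×(4π/13) → -0.26871 - 0.00000j. Real part: -0.268705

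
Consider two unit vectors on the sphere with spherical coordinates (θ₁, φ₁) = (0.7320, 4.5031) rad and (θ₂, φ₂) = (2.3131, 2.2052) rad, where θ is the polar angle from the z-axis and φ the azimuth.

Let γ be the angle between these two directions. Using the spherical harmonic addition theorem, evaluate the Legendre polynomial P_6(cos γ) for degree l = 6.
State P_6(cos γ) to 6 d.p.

-0.414750

Addition theorem: P_6(cos γ) = (4π/13) Σ_m Y*_{lm}(Ω₁) Y_{lm}(Ω₂), m = −6…6:
  term(m=-6) = (0.001142, 0.003130)   from Y*(Ω₁)=(-0.013343, 0.040941), Y(Ω₂)=(0.060885, -0.047726)
  term(m=-5) = (-0.019348, 0.035933)   from Y*(Ω₁)=(-0.143708, -0.083114), Y(Ω₂)=(-0.007478, -0.245716)
  term(m=-4) = (-0.149253, 0.035447)   from Y*(Ω₁)=(0.242460, -0.268953), Y(Ω₂)=(-0.348694, -0.240596)
  term(m=-3) = (-0.130629, -0.091399)   from Y*(Ω₁)=(0.262259, 0.361312), Y(Ω₂)=(-0.337548, 0.116530)
  term(m=-2) = (0.001145, 0.009773)   from Y*(Ω₁)=(-0.151963, 0.067603), Y(Ω₂)=(0.017595, -0.056482)
  term(m=-1) = (0.076006, -0.085427)   from Y*(Ω₁)=(0.063675, 0.299791), Y(Ω₂)=(-0.221132, -0.300499)
  term(m=+0) = (0.012813, 0.000000)   from Y*(Ω₁)=(-0.267576, -0.000000), Y(Ω₂)=(-0.047887, 0.000000)
  term(m=+1) = (0.076006, 0.085427)   from Y*(Ω₁)=(-0.063675, 0.299791), Y(Ω₂)=(0.221132, -0.300499)
  term(m=+2) = (0.001145, -0.009773)   from Y*(Ω₁)=(-0.151963, -0.067603), Y(Ω₂)=(0.017595, 0.056482)
  term(m=+3) = (-0.130629, 0.091399)   from Y*(Ω₁)=(-0.262259, 0.361312), Y(Ω₂)=(0.337548, 0.116530)
  term(m=+4) = (-0.149253, -0.035447)   from Y*(Ω₁)=(0.242460, 0.268953), Y(Ω₂)=(-0.348694, 0.240596)
  term(m=+5) = (-0.019348, -0.035933)   from Y*(Ω₁)=(0.143708, -0.083114), Y(Ω₂)=(0.007478, -0.245716)
  term(m=+6) = (0.001142, -0.003130)   from Y*(Ω₁)=(-0.013343, -0.040941), Y(Ω₂)=(0.060885, 0.047726)
Total Σ_m = (-0.429062, -0.000000). Multiply by 0.966644: (-0.414750, -0.000000). P_6(cos γ) = -0.414750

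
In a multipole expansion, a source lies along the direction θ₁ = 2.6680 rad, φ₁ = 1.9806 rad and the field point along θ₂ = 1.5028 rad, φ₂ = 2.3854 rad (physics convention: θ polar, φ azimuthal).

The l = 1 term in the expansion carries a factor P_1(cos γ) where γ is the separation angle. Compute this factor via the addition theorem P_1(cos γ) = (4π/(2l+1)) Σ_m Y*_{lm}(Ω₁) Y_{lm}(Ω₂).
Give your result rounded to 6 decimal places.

Term-by-term m-sum for l=1 (normalisation 4π/3 = 4.188790):
  m=-1: Y*=(-0.062783, 0.144528)  Y=(-0.250750, -0.236515)  product (0.049926, -0.021391)
  m=+0: Y*=(-0.434825, -0.000000)  Y=(0.033198, 0.000000)  product (-0.014435, -0.000000)
  m=+1: Y*=(0.062783, 0.144528)  Y=(0.250750, -0.236515)  product (0.049926, 0.021391)
Accumulated sum (0.085416, 0.000000); after 4π/(2l+1) scaling, (0.357792, 0.000000) ⇒ P_1 = 0.357792

0.357792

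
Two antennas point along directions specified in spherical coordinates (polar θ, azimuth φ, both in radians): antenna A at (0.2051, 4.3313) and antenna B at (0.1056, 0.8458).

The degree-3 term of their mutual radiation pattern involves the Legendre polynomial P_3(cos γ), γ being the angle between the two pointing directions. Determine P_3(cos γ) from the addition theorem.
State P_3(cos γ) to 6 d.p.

Addition theorem: P_3(cos γ) = (4π/7) Σ_m Y*_{lm}(Ω₁) Y_{lm}(Ω₂), m = −3…3:
  m=-3: +0.003207+0.001461i × -0.000402-0.000278i = -0.000001-0.000001i  (running Σ = -0.000001-0.000001i)
  m=-2: -0.030020+0.028658i × -0.001361-0.011209i = +0.000362+0.000297i  (running Σ = +0.000361+0.000296i)
  m=-1: -0.092846-0.231723i × +0.089102-0.100573i = -0.031578-0.011309i  (running Σ = -0.031217-0.011013i)
  m=0: +0.654936-0.000000i × +0.721581+0.000000i = +0.472589+0.000000i  (running Σ = +0.441373-0.011013i)
  m=1: +0.092846-0.231723i × -0.089102-0.100573i = -0.031578+0.011309i  (running Σ = +0.409795+0.000296i)
  m=2: -0.030020-0.028658i × -0.001361+0.011209i = +0.000362-0.000297i  (running Σ = +0.410157-0.000001i)
  m=3: -0.003207+0.001461i × +0.000402-0.000278i = -0.000001+0.000001i  (running Σ = +0.410156+0.000000i)
Total Σ_m = +0.410156+0.000000i. Multiply by 1.795196: +0.736310+0.000000i. P_3(cos γ) = 0.736310

0.736310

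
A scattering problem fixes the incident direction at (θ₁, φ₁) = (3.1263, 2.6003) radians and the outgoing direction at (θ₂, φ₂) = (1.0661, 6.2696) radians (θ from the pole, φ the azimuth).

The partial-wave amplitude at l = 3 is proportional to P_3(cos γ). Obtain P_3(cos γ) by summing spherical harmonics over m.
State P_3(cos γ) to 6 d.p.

Term-by-term m-sum for l=3 (normalisation 4π/7 = 1.795196):
  m=-3: Y*=+0.000000+0.000001i  Y=+0.279583+0.011401i  product +0.000000+0.000000i
  m=-2: Y*=-0.000112+0.000211i  Y=+0.378489+0.010286i  product -0.000045+0.000079i
  m=-1: Y*=-0.016937+0.010183i  Y=+0.047821+0.000650i  product -0.000817+0.000476i
  m=+0: Y*=-0.745829-0.000000i  Y=-0.330386+0.000000i  product +0.246411+0.000000i
  m=+1: Y*=+0.016937+0.010183i  Y=-0.047821+0.000650i  product -0.000817-0.000476i
  m=+2: Y*=-0.000112-0.000211i  Y=+0.378489-0.010286i  product -0.000045-0.000079i
  m=+3: Y*=-0.000000+0.000001i  Y=-0.279583+0.011401i  product +0.000000-0.000000i
Σ over m = +0.244689-0.000000i; ×(4π/7) → +0.439265-0.000000i. Real part: 0.439265

0.439265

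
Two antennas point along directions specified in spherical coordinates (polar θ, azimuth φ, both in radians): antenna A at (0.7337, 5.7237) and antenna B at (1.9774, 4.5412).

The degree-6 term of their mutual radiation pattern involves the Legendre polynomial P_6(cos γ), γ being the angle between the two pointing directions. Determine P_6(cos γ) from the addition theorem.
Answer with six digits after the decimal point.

-0.288450

Term-by-term m-sum for l=6 (normalisation 4π/13 = 0.966644):
  m=-6: (-0.042546, 0.009305) × (-0.150014, -0.248195) = (0.008692, 0.009164)  (running Σ = (0.008692, 0.009164))
  m=-5: (-0.157519, -0.056460) × (0.326687, -0.283564) = (-0.067469, 0.026222)  (running Σ = (-0.058777, 0.035386))
  m=-4: (-0.224927, -0.285579) × (0.141707, 0.115712) = (0.001171, -0.066495)  (running Σ = (-0.057606, -0.031109))
  m=-3: (-0.047881, -0.443029) × (0.125467, -0.222440) = (-0.104555, -0.044935)  (running Σ = (-0.162161, -0.076044))
  m=-2: (0.070902, -0.146097) × (0.260900, 0.092989) = (0.032084, -0.031524)  (running Σ = (-0.130077, -0.107568))
  m=-1: (-0.261739, 0.163910) × (0.028423, -0.164410) = (0.019509, 0.047691)  (running Σ = (-0.110568, -0.059877))
  m=0: (-0.264186, -0.000000) × (0.292473, 0.000000) = (-0.077267, -0.000000)  (running Σ = (-0.187835, -0.059877))
  m=1: (0.261739, 0.163910) × (-0.028423, -0.164410) = (0.019509, -0.047691)  (running Σ = (-0.168327, -0.107568))
  m=2: (0.070902, 0.146097) × (0.260900, -0.092989) = (0.032084, 0.031524)  (running Σ = (-0.136243, -0.076044))
  m=3: (0.047881, -0.443029) × (-0.125467, -0.222440) = (-0.104555, 0.044935)  (running Σ = (-0.240797, -0.031109))
  m=4: (-0.224927, 0.285579) × (0.141707, -0.115712) = (0.001171, 0.066495)  (running Σ = (-0.239626, 0.035386))
  m=5: (0.157519, -0.056460) × (-0.326687, -0.283564) = (-0.067469, -0.026222)  (running Σ = (-0.307095, 0.009164))
  m=6: (-0.042546, -0.009305) × (-0.150014, 0.248195) = (0.008692, -0.009164)  (running Σ = (-0.298403, 0.000000))
Total Σ_m = (-0.298403, 0.000000). Multiply by 0.966644: (-0.288450, 0.000000). P_6(cos γ) = -0.288450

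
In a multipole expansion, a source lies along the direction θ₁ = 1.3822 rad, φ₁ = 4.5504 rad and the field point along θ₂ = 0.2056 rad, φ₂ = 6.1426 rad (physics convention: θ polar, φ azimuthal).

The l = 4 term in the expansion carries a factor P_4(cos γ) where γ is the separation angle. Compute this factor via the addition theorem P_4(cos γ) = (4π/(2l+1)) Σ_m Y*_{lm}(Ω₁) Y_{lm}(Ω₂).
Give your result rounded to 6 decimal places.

Addition theorem: P_4(cos γ) = (4π/9) Σ_m Y*_{lm}(Ω₁) Y_{lm}(Ω₂), m = −4…4:
  m=-4: Y*=+0.328472-0.248648i  Y=+0.000650+0.000410i  product +0.000316-0.000027i
  m=-3: Y*=+0.103875+0.196652i  Y=+0.009513+0.004268i  product +0.000149+0.002314i
  m=-2: Y*=+0.230691-0.077468i  Y=+0.076463+0.022084i  product +0.019350-0.000829i
  m=-1: Y*=+0.038696+0.236789i  Y=+0.347151+0.049128i  product +0.001800+0.084103i
  m=+0: Y*=+0.210384-0.000000i  Y=+0.676354+0.000000i  product +0.142294+0.000000i
  m=+1: Y*=-0.038696+0.236789i  Y=-0.347151+0.049128i  product +0.001800-0.084103i
  m=+2: Y*=+0.230691+0.077468i  Y=+0.076463-0.022084i  product +0.019350+0.000829i
  m=+3: Y*=-0.103875+0.196652i  Y=-0.009513+0.004268i  product +0.000149-0.002314i
  m=+4: Y*=+0.328472+0.248648i  Y=+0.000650-0.000410i  product +0.000316+0.000027i
Σ over m = +0.185523-0.000000i; ×(4π/9) → +0.259040-0.000000i. Real part: 0.259040

0.259040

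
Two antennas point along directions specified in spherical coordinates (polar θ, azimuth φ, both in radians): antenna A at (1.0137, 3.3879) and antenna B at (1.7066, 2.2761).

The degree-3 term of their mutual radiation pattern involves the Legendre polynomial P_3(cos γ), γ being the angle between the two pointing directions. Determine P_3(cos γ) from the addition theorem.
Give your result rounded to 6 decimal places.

-0.383333

Term-by-term m-sum for l=3 (normalisation 4π/7 = 1.795196):
  m=-3: Y*=-0.18860 - 0.17183j  Y=0.34699 - 0.21042j  product -0.10160 - 0.01994j
  m=-2: Y*=0.34301 + 0.18411j  Y=0.02167 - 0.13409j  product 0.03212 - 0.04200j
  m=-1: Y*=-0.10581 - 0.02660j  Y=0.18855 + 0.22146j  product -0.01406 - 0.02845j
  m=+0: Y*=-0.31614 + 0.00000j  Y=0.14694 + 0.00000j  product -0.04645 + 0.00000j
  m=+1: Y*=0.10581 - 0.02660j  Y=-0.18855 + 0.22146j  product -0.01406 + 0.02845j
  m=+2: Y*=0.34301 - 0.18411j  Y=0.02167 + 0.13409j  product 0.03212 + 0.04200j
  m=+3: Y*=0.18860 - 0.17183j  Y=-0.34699 - 0.21042j  product -0.10160 + 0.01994j
Σ over m = -0.21353 + 0.00000j; ×(4π/7) → -0.38333 + 0.00000j. Real part: -0.383333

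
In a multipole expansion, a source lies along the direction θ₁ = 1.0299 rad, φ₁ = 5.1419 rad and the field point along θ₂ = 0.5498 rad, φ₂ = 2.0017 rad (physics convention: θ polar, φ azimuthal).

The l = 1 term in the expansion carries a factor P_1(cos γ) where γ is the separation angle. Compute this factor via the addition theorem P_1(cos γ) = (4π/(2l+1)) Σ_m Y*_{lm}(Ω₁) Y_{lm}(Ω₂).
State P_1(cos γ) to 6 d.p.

Addition theorem: P_1(cos γ) = (4π/3) Σ_m Y*_{lm}(Ω₁) Y_{lm}(Ω₂), m = −1…1:
  m=-1: +0.123335-0.269272i × -0.075404-0.164024i = -0.053467+0.000074i  (running Σ = -0.053467+0.000074i)
  m=0: +0.251584-0.000000i × +0.416597+0.000000i = +0.104809+0.000000i  (running Σ = +0.051342+0.000074i)
  m=1: -0.123335-0.269272i × +0.075404-0.164024i = -0.053467-0.000074i  (running Σ = -0.002125+0.000000i)
Σ over m = -0.002125+0.000000i; ×(4π/3) → -0.008903+0.000000i. Real part: -0.008903

-0.008903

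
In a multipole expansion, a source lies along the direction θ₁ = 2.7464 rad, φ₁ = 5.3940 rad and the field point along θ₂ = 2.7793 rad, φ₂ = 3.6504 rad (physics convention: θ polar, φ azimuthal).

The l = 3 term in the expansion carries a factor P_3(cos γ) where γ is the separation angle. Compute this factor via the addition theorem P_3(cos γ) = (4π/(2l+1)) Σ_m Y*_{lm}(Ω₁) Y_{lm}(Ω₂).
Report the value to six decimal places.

0.220060

Term-by-term m-sum for l=3 (normalisation 4π/7 = 1.795196):
  [-3]  conj(Y_{3,-3})(Ω₁) = (-0.021182, -0.010867) ; Y_{3,-3}(Ω₂) = (-0.000824, 0.018556) ; Δ = (0.000219, -0.000384)
  [-2]  conj(Y_{3,-2})(Ω₁) = (0.028810, 0.136797) ; Y_{3,-2}(Ω₂) = (-0.063069, 0.102138) ; Δ = (-0.015789, -0.005685)
  [-1]  conj(Y_{3,-1})(Ω₁) = (0.255468, -0.314875) ; Y_{3,-1}(Ω₂) = (-0.337301, 0.188144) ; Δ = (-0.026927, 0.154273)
  [+0]  conj(Y_{3,0})(Ω₁) = (-0.433591, -0.000000) ; Y_{3,0}(Ω₂) = (-0.478740, 0.000000) ; Δ = (0.207578, 0.000000)
  [+1]  conj(Y_{3,1})(Ω₁) = (-0.255468, -0.314875) ; Y_{3,1}(Ω₂) = (0.337301, 0.188144) ; Δ = (-0.026927, -0.154273)
  [+2]  conj(Y_{3,2})(Ω₁) = (0.028810, -0.136797) ; Y_{3,2}(Ω₂) = (-0.063069, -0.102138) ; Δ = (-0.015789, 0.005685)
  [+3]  conj(Y_{3,3})(Ω₁) = (0.021182, -0.010867) ; Y_{3,3}(Ω₂) = (0.000824, 0.018556) ; Δ = (0.000219, 0.000384)
Σ over m = (0.122582, -0.000000); ×(4π/7) → (0.220060, -0.000000). Real part: 0.220060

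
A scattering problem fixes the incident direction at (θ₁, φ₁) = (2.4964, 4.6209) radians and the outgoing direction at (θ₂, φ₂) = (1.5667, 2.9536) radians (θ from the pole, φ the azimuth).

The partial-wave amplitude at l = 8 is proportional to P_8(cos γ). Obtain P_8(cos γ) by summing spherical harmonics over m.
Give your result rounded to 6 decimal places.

0.237305

Term-by-term m-sum for l=8 (normalisation 4π/17 = 0.739198):
  [-8]  conj(Y_{8,-8})(Ω₁) = +0.006557-0.005891i ; Y_{8,-8}(Ω₂) = +0.034431+0.514243i ; Δ = +0.003255+0.003169i
  [-7]  conj(Y_{8,-7})(Ω₁) = -0.027992-0.037563i ; Y_{8,-7}(Ω₂) = -0.002129-0.008172i ; Δ = -0.000247+0.000309i
  [-6]  conj(Y_{8,-6})(Ω₁) = -0.130226+0.079652i ; Y_{8,-6}(Ω₂) = -0.161248-0.340004i ; Δ = +0.048081+0.031434i
  [-5]  conj(Y_{8,-5})(Ω₁) = +0.148381+0.301421i ; Y_{8,-5}(Ω₂) = +0.005893+0.008069i ; Δ = -0.001558+0.002974i
  [-4]  conj(Y_{8,-4})(Ω₁) = +0.449915-0.172415i ; Y_{8,-4}(Ω₂) = +0.246953+0.230971i ; Δ = +0.150931+0.061339i
  [-3]  conj(Y_{8,-3})(Ω₁) = -0.094427-0.335357i ; Y_{8,-3}(Ω₂) = -0.009070-0.005737i ; Δ = -0.001067+0.003583i
  [-2]  conj(Y_{8,-2})(Ω₁) = +0.115564-0.021385i ; Y_{8,-2}(Ω₂) = -0.299846-0.118369i ; Δ = -0.037183-0.007267i
  [-1]  conj(Y_{8,-1})(Ω₁) = -0.037728-0.411223i ; Y_{8,-1}(Ω₂) = +0.010858+0.002066i ; Δ = +0.000440-0.004543i
  [+0]  conj(Y_{8,0})(Ω₁) = -0.013440-0.000000i ; Y_{8,0}(Ω₂) = +0.317845+0.000000i ; Δ = -0.004272-0.000000i
  [+1]  conj(Y_{8,1})(Ω₁) = +0.037728-0.411223i ; Y_{8,1}(Ω₂) = -0.010858+0.002066i ; Δ = +0.000440+0.004543i
  [+2]  conj(Y_{8,2})(Ω₁) = +0.115564+0.021385i ; Y_{8,2}(Ω₂) = -0.299846+0.118369i ; Δ = -0.037183+0.007267i
  [+3]  conj(Y_{8,3})(Ω₁) = +0.094427-0.335357i ; Y_{8,3}(Ω₂) = +0.009070-0.005737i ; Δ = -0.001067-0.003583i
  [+4]  conj(Y_{8,4})(Ω₁) = +0.449915+0.172415i ; Y_{8,4}(Ω₂) = +0.246953-0.230971i ; Δ = +0.150931-0.061339i
  [+5]  conj(Y_{8,5})(Ω₁) = -0.148381+0.301421i ; Y_{8,5}(Ω₂) = -0.005893+0.008069i ; Δ = -0.001558-0.002974i
  [+6]  conj(Y_{8,6})(Ω₁) = -0.130226-0.079652i ; Y_{8,6}(Ω₂) = -0.161248+0.340004i ; Δ = +0.048081-0.031434i
  [+7]  conj(Y_{8,7})(Ω₁) = +0.027992-0.037563i ; Y_{8,7}(Ω₂) = +0.002129-0.008172i ; Δ = -0.000247-0.000309i
  [+8]  conj(Y_{8,8})(Ω₁) = +0.006557+0.005891i ; Y_{8,8}(Ω₂) = +0.034431-0.514243i ; Δ = +0.003255-0.003169i
Σ over m = +0.321031+0.000000i; ×(4π/17) → +0.237305+0.000000i. Real part: 0.237305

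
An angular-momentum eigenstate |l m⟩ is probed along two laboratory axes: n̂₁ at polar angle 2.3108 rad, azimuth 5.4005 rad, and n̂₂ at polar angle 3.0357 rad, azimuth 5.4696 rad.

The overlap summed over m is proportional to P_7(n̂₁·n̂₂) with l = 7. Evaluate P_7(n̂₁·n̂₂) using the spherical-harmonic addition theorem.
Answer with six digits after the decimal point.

Expand P_7 via completeness: Σ_{m} conj(Y_{7,m}) at Ω₁ times Y_{7,m} at Ω₂ —
  m=-7: Y*=0.05956 + 0.00624j  Y=0.00000 - 0.00000j  product 0.00000 - 0.00000j
  m=-6: Y*=-0.11276 - 0.17072j  Y=-0.00000 + 0.00000j  product 0.00000 - 0.00000j
  m=-5: Y*=-0.11655 + 0.37816j  Y=-0.00003 - 0.00005j  product 0.00002 - 0.00001j
  m=-4: Y*=0.39630 - 0.16251j  Y=0.00089 + 0.00010j  product 0.00037 - 0.00010j
  m=-3: Y*=-0.10018 - 0.05389j  Y=-0.00774 + 0.00653j  product 0.00113 - 0.00024j
  m=-2: Y*=-0.06065 - 0.30775j  Y=0.00451 - 0.07991j  product -0.02487 + 0.00346j
  m=-1: Y*=-0.16853 + 0.20498j  Y=0.27487 + 0.29082j  product -0.10593 + 0.00733j
  m=+0: Y*=-0.24326 + 0.00000j  Y=-0.92757 + 0.00000j  product 0.22564 + 0.00000j
  m=+1: Y*=0.16853 + 0.20498j  Y=-0.27487 + 0.29082j  product -0.10593 - 0.00733j
  m=+2: Y*=-0.06065 + 0.30775j  Y=0.00451 + 0.07991j  product -0.02487 - 0.00346j
  m=+3: Y*=0.10018 - 0.05389j  Y=0.00774 + 0.00653j  product 0.00113 + 0.00024j
  m=+4: Y*=0.39630 + 0.16251j  Y=0.00089 - 0.00010j  product 0.00037 + 0.00010j
  m=+5: Y*=0.11655 + 0.37816j  Y=0.00003 - 0.00005j  product 0.00002 + 0.00001j
  m=+6: Y*=-0.11276 + 0.17072j  Y=-0.00000 - 0.00000j  product 0.00000 + 0.00000j
  m=+7: Y*=-0.05956 + 0.00624j  Y=-0.00000 - 0.00000j  product 0.00000 + 0.00000j
Accumulated sum -0.03292 + 0.00000j; after 4π/(2l+1) scaling, -0.02758 + 0.00000j ⇒ P_7 = -0.027581

-0.027581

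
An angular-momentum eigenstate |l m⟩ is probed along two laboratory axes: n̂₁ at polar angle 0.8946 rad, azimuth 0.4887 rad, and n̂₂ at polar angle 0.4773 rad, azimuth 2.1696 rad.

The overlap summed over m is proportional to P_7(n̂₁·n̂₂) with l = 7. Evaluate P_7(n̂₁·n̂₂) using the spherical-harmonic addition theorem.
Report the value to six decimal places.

Addition theorem: P_7(cos γ) = (4π/15) Σ_m Y*_{lm}(Ω₁) Y_{lm}(Ω₂), m = −7…7:
  [-7]  conj(Y_{7,-7})(Ω₁) = -0.084400-0.024206i ; Y_{7,-7}(Ω₂) = -0.001873-0.001074i ; Δ = +0.000132+0.000136i
  [-6]  conj(Y_{7,-6})(Ω₁) = -0.257848+0.054795i ; Y_{7,-6}(Ω₂) = +0.014055-0.006811i ; Δ = -0.003251+0.002526i
  [-5]  conj(Y_{7,-5})(Ω₁) = -0.331975+0.278538i ; Y_{7,-5}(Ω₂) = -0.010217+0.068732i ; Δ = -0.015753-0.025663i
  [-4]  conj(Y_{7,-4})(Ω₁) = -0.133183+0.329611i ; Y_{7,-4}(Ω₂) = -0.154653-0.143031i ; Δ = +0.067742-0.031926i
  [-3]  conj(Y_{7,-3})(Ω₁) = -0.005011-0.047690i ; Y_{7,-3}(Ω₂) = +0.417526-0.095831i ; Δ = -0.006663-0.019432i
  [-2]  conj(Y_{7,-2})(Ω₁) = -0.204737-0.303546i ; Y_{7,-2}(Ω₂) = -0.184197+0.470448i ; Δ = +0.180515-0.040406i
  [-1]  conj(Y_{7,-1})(Ω₁) = -0.100456-0.053414i ; Y_{7,-1}(Ω₂) = -0.067374-0.098734i ; Δ = +0.001494+0.013517i
  [+0]  conj(Y_{7,0})(Ω₁) = +0.335142-0.000000i ; Y_{7,0}(Ω₂) = -0.434350+0.000000i ; Δ = -0.145569+0.000000i
  [+1]  conj(Y_{7,1})(Ω₁) = +0.100456-0.053414i ; Y_{7,1}(Ω₂) = +0.067374-0.098734i ; Δ = +0.001494-0.013517i
  [+2]  conj(Y_{7,2})(Ω₁) = -0.204737+0.303546i ; Y_{7,2}(Ω₂) = -0.184197-0.470448i ; Δ = +0.180515+0.040406i
  [+3]  conj(Y_{7,3})(Ω₁) = +0.005011-0.047690i ; Y_{7,3}(Ω₂) = -0.417526-0.095831i ; Δ = -0.006663+0.019432i
  [+4]  conj(Y_{7,4})(Ω₁) = -0.133183-0.329611i ; Y_{7,4}(Ω₂) = -0.154653+0.143031i ; Δ = +0.067742+0.031926i
  [+5]  conj(Y_{7,5})(Ω₁) = +0.331975+0.278538i ; Y_{7,5}(Ω₂) = +0.010217+0.068732i ; Δ = -0.015753+0.025663i
  [+6]  conj(Y_{7,6})(Ω₁) = -0.257848-0.054795i ; Y_{7,6}(Ω₂) = +0.014055+0.006811i ; Δ = -0.003251-0.002526i
  [+7]  conj(Y_{7,7})(Ω₁) = +0.084400-0.024206i ; Y_{7,7}(Ω₂) = +0.001873-0.001074i ; Δ = +0.000132-0.000136i
Total Σ_m = +0.302864+0.000000i. Multiply by 0.837758: +0.253727+0.000000i. P_7(cos γ) = 0.253727

0.253727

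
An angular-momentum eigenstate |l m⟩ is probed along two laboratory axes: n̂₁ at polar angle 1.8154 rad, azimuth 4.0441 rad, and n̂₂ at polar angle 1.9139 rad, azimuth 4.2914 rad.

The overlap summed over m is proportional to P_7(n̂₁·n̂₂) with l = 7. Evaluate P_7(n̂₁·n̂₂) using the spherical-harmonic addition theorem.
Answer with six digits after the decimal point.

Expand P_7 via completeness: Σ_{m} conj(Y_{7,m}) at Ω₁ times Y_{7,m} at Ω₂ —
  m=-7: Y*=-0.404465-0.013905i  Y=+0.063532+0.322225i  product -0.021216-0.131212i
  m=-6: Y*=-0.244257+0.288435i  Y=-0.358390+0.253516i  product +0.014416-0.165295i
  m=-5: Y*=-0.014880-0.073460i  Y=-0.110225-0.065198i  product -0.003149+0.009067i
  m=-4: Y*=-0.314426-0.159100i  Y=-0.033517+0.294925i  product +0.057461-0.087400i
  m=-3: Y*=-0.034732+0.016100i  Y=-0.232265+0.073845i  product +0.006878-0.006304i
  m=-2: Y*=+0.074837-0.313656i  Y=+0.136240+0.152600i  product +0.058060-0.031312i
  m=-1: Y*=-0.049974-0.063300i  Y=-0.112096+0.250349i  product +0.021449-0.005415i
  m=+0: Y*=+0.311270-0.000000i  Y=+0.174693+0.000000i  product +0.054377+0.000000i
  m=+1: Y*=+0.049974-0.063300i  Y=+0.112096+0.250349i  product +0.021449+0.005415i
  m=+2: Y*=+0.074837+0.313656i  Y=+0.136240-0.152600i  product +0.058060+0.031312i
  m=+3: Y*=+0.034732+0.016100i  Y=+0.232265+0.073845i  product +0.006878+0.006304i
  m=+4: Y*=-0.314426+0.159100i  Y=-0.033517-0.294925i  product +0.057461+0.087400i
  m=+5: Y*=+0.014880-0.073460i  Y=+0.110225-0.065198i  product -0.003149-0.009067i
  m=+6: Y*=-0.244257-0.288435i  Y=-0.358390-0.253516i  product +0.014416+0.165295i
  m=+7: Y*=+0.404465-0.013905i  Y=-0.063532+0.322225i  product -0.021216+0.131212i
Accumulated sum +0.322175+0.000000i; after 4π/(2l+1) scaling, +0.269905+0.000000i ⇒ P_7 = 0.269905

0.269905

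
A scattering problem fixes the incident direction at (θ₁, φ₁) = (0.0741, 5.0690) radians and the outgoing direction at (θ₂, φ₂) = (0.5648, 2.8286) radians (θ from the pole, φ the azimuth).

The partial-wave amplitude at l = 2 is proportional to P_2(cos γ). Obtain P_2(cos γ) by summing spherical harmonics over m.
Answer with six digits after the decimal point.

Addition theorem: P_2(cos γ) = (4π/5) Σ_m Y*_{lm}(Ω₁) Y_{lm}(Ω₂), m = −2…2:
  m=-2: -0.001601-0.001385i × +0.089680+0.064837i = -0.000054-0.000228i  (running Σ = -0.000054-0.000228i)
  m=-1: +0.019911-0.053448i × -0.332316-0.107547i = -0.012365+0.015620i  (running Σ = -0.012419+0.015392i)
  m=0: +0.625597-0.000000i × +0.359714+0.000000i = +0.225036+0.000000i  (running Σ = +0.212617+0.015392i)
  m=1: -0.019911-0.053448i × +0.332316-0.107547i = -0.012365-0.015620i  (running Σ = +0.200252-0.000228i)
  m=2: -0.001601+0.001385i × +0.089680-0.064837i = -0.000054+0.000228i  (running Σ = +0.200199-0.000000i)
Σ over m = +0.200199-0.000000i; ×(4π/5) → +0.503154-0.000000i. Real part: 0.503154

0.503154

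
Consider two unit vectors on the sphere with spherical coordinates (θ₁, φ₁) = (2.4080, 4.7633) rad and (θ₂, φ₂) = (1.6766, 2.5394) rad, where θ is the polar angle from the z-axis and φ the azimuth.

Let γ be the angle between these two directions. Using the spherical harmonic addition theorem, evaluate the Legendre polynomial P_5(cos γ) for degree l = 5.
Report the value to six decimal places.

Addition theorem: P_5(cos γ) = (4π/11) Σ_m Y*_{lm}(Ω₁) Y_{lm}(Ω₂), m = −5…5:
  m=-5: 0.01573 - 0.06044j × 0.44745 - 0.05879j = 0.00348 - 0.02797j  (running Σ = 0.00348 - 0.02797j)
  m=-4: -0.21456 - 0.04431j × 0.11265 - 0.10139j = -0.02866 + 0.01676j  (running Σ = -0.02518 - 0.01120j)
  m=-3: -0.06264 + 0.40695j × -0.07149 + 0.29756j = -0.11661 - 0.04773j  (running Σ = -0.14179 - 0.05894j)
  m=-2: 0.36779 + 0.03758j × 0.06129 + 0.15971j = 0.01654 + 0.06104j  (running Σ = -0.12526 + 0.00210j)
  m=-1: -0.00362 + 0.07107j × -0.22217 - 0.15271j = 0.01166 - 0.01524j  (running Σ = -0.11360 - 0.01313j)
  m=0: 0.38600 + 0.00000j × -0.17572 + 0.00000j = -0.06783 + 0.00000j  (running Σ = -0.18142 - 0.01313j)
  m=1: 0.00362 + 0.07107j × 0.22217 - 0.15271j = 0.01166 + 0.01524j  (running Σ = -0.16977 + 0.00210j)
  m=2: 0.36779 - 0.03758j × 0.06129 - 0.15971j = 0.01654 - 0.06104j  (running Σ = -0.15323 - 0.05894j)
  m=3: 0.06264 + 0.40695j × 0.07149 + 0.29756j = -0.11661 + 0.04773j  (running Σ = -0.26984 - 0.01120j)
  m=4: -0.21456 + 0.04431j × 0.11265 + 0.10139j = -0.02866 - 0.01676j  (running Σ = -0.29850 - 0.02797j)
  m=5: -0.01573 - 0.06044j × -0.44745 - 0.05879j = 0.00348 + 0.02797j  (running Σ = -0.29502 + 0.00000j)
Accumulated sum -0.29502 + 0.00000j; after 4π/(2l+1) scaling, -0.33703 + 0.00000j ⇒ P_5 = -0.337031

-0.337031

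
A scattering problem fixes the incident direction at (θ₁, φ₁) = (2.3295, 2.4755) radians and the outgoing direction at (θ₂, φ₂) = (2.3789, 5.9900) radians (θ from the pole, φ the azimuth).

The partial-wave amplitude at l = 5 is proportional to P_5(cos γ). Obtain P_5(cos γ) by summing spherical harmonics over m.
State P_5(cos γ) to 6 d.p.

0.056884

Expand P_5 via completeness: Σ_{m} conj(Y_{5,m}) at Ω₁ times Y_{5,m} at Ω₂ —
  m=-5: Y*=0.09177 - 0.01754j  Y=0.00765 + 0.07265j  product 0.00198 + 0.00653j
  m=-4: Y*=0.24881 + 0.12865j  Y=-0.09371 - 0.22284j  product 0.00535 - 0.06750j
  m=-3: Y*=0.17870 + 0.39226j  Y=0.26939 + 0.32557j  product -0.07957 + 0.16385j
  m=-2: Y*=-0.06095 + 0.25059j  Y=-0.27674 - 0.18384j  product 0.06294 - 0.05814j
  m=-1: Y*=0.16847 - 0.13240j  Y=-0.12292 - 0.03711j  product -0.02562 + 0.01002j
  m=+0: Y*=0.32332 + 0.00000j  Y=0.37004 + 0.00000j  product 0.11964 + 0.00000j
  m=+1: Y*=-0.16847 - 0.13240j  Y=0.12292 - 0.03711j  product -0.02562 - 0.01002j
  m=+2: Y*=-0.06095 - 0.25059j  Y=-0.27674 + 0.18384j  product 0.06294 + 0.05814j
  m=+3: Y*=-0.17870 + 0.39226j  Y=-0.26939 + 0.32557j  product -0.07957 - 0.16385j
  m=+4: Y*=0.24881 - 0.12865j  Y=-0.09371 + 0.22284j  product 0.00535 + 0.06750j
  m=+5: Y*=-0.09177 - 0.01754j  Y=-0.00765 + 0.07265j  product 0.00198 - 0.00653j
Accumulated sum 0.04979 + 0.00000j; after 4π/(2l+1) scaling, 0.05688 + 0.00000j ⇒ P_5 = 0.056884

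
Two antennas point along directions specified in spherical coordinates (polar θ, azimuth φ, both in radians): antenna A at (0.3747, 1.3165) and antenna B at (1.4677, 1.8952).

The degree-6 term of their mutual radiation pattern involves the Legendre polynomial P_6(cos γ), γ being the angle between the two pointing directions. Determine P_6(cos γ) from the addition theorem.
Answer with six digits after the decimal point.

0.293234

Term-by-term m-sum for l=6 (normalisation 4π/13 = 0.966644):
  m=-6: -0.00005 + 0.00116j × 0.17165 + 0.43527j = -0.00051 + 0.00018j  (running Σ = -0.00051 + 0.00018j)
  m=-5: 0.00977 + 0.00302j × -0.16748 + 0.00859j = -0.00166 - 0.00042j  (running Σ = -0.00218 - 0.00024j)
  m=-4: 0.02870 - 0.04643j × -0.08325 + 0.29713j = 0.01141 + 0.01239j  (running Σ = 0.00923 + 0.01215j)
  m=-3: -0.13403 - 0.14020j × -0.15727 - 0.10704j = 0.00607 + 0.03640j  (running Σ = 0.01530 + 0.04854j)
  m=-2: -0.38724 + 0.21589j × -0.20877 + 0.15831j = 0.04667 - 0.10638j  (running Σ = 0.06197 - 0.05783j)
  m=-1: 0.13307 + 0.51197j × -0.06299 - 0.18731j = 0.08752 - 0.05718j  (running Σ = 0.14948 - 0.11501j)
  m=0: -0.01758 + 0.00000j × -0.24938 + 0.00000j = 0.00438 + 0.00000j  (running Σ = 0.15387 - 0.11501j)
  m=1: -0.13307 + 0.51197j × 0.06299 - 0.18731j = 0.08752 + 0.05718j  (running Σ = 0.24139 - 0.05783j)
  m=2: -0.38724 - 0.21589j × -0.20877 - 0.15831j = 0.04667 + 0.10638j  (running Σ = 0.28805 + 0.04854j)
  m=3: 0.13403 - 0.14020j × 0.15727 - 0.10704j = 0.00607 - 0.03640j  (running Σ = 0.29412 + 0.01215j)
  m=4: 0.02870 + 0.04643j × -0.08325 - 0.29713j = 0.01141 - 0.01239j  (running Σ = 0.30553 - 0.00024j)
  m=5: -0.00977 + 0.00302j × 0.16748 + 0.00859j = -0.00166 + 0.00042j  (running Σ = 0.30387 + 0.00018j)
  m=6: -0.00005 - 0.00116j × 0.17165 - 0.43527j = -0.00051 - 0.00018j  (running Σ = 0.30335 + 0.00000j)
Accumulated sum 0.30335 + 0.00000j; after 4π/(2l+1) scaling, 0.29323 + 0.00000j ⇒ P_6 = 0.293234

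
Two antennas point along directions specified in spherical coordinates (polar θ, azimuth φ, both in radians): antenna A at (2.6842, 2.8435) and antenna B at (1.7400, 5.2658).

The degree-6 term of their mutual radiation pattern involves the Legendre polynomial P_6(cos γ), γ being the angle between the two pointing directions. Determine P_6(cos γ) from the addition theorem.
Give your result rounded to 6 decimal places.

-0.126962

Term-by-term m-sum for l=6 (normalisation 4π/13 = 0.966644):
  term(m=-6) = (-0.000613, -0.001465)   from Y*(Ω₁)=(-0.000774, -0.003498), Y(Ω₂)=(0.436071, -0.078844)
  term(m=-5) = (0.005941, 0.002906)   from Y*(Ω₁)=(0.002024, -0.025136), Y(Ω₂)=(-0.095942, 0.244070)
  term(m=-4) = (0.023844, -0.006456)   from Y*(Ω₁)=(0.039378, -0.099043), Y(Ω₂)=(0.138937, 0.185501)
  term(m=-3) = (-0.046100, 0.069287)   from Y*(Ω₁)=(0.184499, -0.229785), Y(Ω₂)=(-0.281279, 0.025224)
  term(m=-2) = (0.010796, 0.081178)   from Y*(Ω₁)=(0.414910, -0.281538), Y(Ω₂)=(-0.073089, 0.146058)
  term(m=-1) = (-0.078349, -0.068619)   from Y*(Ω₁)=(0.348634, -0.107117), Y(Ω₂)=(-0.150089, -0.242938)
  term(m=+0) = (0.037621, 0.000000)   from Y*(Ω₁)=(-0.260653, -0.000000), Y(Ω₂)=(-0.144333, 0.000000)
  term(m=+1) = (-0.078349, 0.068619)   from Y*(Ω₁)=(-0.348634, -0.107117), Y(Ω₂)=(0.150089, -0.242938)
  term(m=+2) = (0.010796, -0.081178)   from Y*(Ω₁)=(0.414910, 0.281538), Y(Ω₂)=(-0.073089, -0.146058)
  term(m=+3) = (-0.046100, -0.069287)   from Y*(Ω₁)=(-0.184499, -0.229785), Y(Ω₂)=(0.281279, 0.025224)
  term(m=+4) = (0.023844, 0.006456)   from Y*(Ω₁)=(0.039378, 0.099043), Y(Ω₂)=(0.138937, -0.185501)
  term(m=+5) = (0.005941, -0.002906)   from Y*(Ω₁)=(-0.002024, -0.025136), Y(Ω₂)=(0.095942, 0.244070)
  term(m=+6) = (-0.000613, 0.001465)   from Y*(Ω₁)=(-0.000774, 0.003498), Y(Ω₂)=(0.436071, 0.078844)
Accumulated sum (-0.131343, -0.000000); after 4π/(2l+1) scaling, (-0.126962, -0.000000) ⇒ P_6 = -0.126962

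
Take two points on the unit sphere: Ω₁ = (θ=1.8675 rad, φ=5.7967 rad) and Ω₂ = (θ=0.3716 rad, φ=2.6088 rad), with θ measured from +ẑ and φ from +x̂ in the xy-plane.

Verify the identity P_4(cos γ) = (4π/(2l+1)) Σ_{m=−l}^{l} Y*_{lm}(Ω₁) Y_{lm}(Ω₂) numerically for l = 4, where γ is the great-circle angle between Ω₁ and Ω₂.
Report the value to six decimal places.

-0.419689

Term-by-term m-sum for l=4 (normalisation 4π/9 = 1.396263):
  m=-4: Y*=-0.135611-0.344371i  Y=-0.004089+0.006516i  product +0.002798+0.000524i
  m=-3: Y*=-0.035560+0.318064i  Y=+0.001540-0.055812i  product +0.017697+0.002474i
  m=-2: Y*=-0.069159+0.101562i  Y=+0.108379+0.195953i  product -0.027397-0.002545i
  m=-1: Y*=+0.280816-0.148518i  Y=-0.424241-0.250164i  product -0.156287-0.007242i
  m=+0: Y*=+0.073134-0.000000i  Y=+0.352749+0.000000i  product +0.025798+0.000000i
  m=+1: Y*=-0.280816-0.148518i  Y=+0.424241-0.250164i  product -0.156287+0.007242i
  m=+2: Y*=-0.069159-0.101562i  Y=+0.108379-0.195953i  product -0.027397+0.002545i
  m=+3: Y*=+0.035560+0.318064i  Y=-0.001540-0.055812i  product +0.017697-0.002474i
  m=+4: Y*=-0.135611+0.344371i  Y=-0.004089-0.006516i  product +0.002798-0.000524i
Total Σ_m = -0.300580-0.000000i. Multiply by 1.396263: -0.419689-0.000000i. P_4(cos γ) = -0.419689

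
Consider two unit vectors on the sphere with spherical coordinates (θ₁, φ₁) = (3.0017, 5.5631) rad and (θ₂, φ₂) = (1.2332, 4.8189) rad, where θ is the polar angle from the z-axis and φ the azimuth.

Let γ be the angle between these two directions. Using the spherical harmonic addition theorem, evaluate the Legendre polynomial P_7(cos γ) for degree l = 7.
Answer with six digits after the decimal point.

0.290109

Expand P_7 via completeness: Σ_{m} conj(Y_{7,m}) at Ω₁ times Y_{7,m} at Ω₂ —
  [-7]  conj(Y_{7,-7})(Ω₁) = (0.000000, 0.000000) ; Y_{7,-7}(Ω₂) = (-0.225867, -0.244612) ; Δ = (0.000000, -0.000000)
  [-6]  conj(Y_{7,-6})(Ω₁) = (0.000005, -0.000013) ; Y_{7,-6}(Ω₂) = (-0.351004, 0.260829) ; Δ = (0.000001, 0.000006)
  [-5]  conj(Y_{7,-5})(Ω₁) = (-0.000204, 0.000101) ; Y_{7,-5}(Ω₂) = (0.059382, 0.100757) ; Δ = (-0.000022, -0.000015)
  [-4]  conj(Y_{7,-4})(Ω₁) = (0.002587, 0.000692) ; Y_{7,-4}(Ω₂) = (-0.276108, 0.125309) ; Δ = (-0.000801, 0.000133)
  [-3]  conj(Y_{7,-3})(Ω₁) = (-0.012635, -0.018892) ; Y_{7,-3}(Ω₂) = (0.073555, 0.222306) ; Δ = (0.003270, -0.004198)
  [-2]  conj(Y_{7,-2})(Ω₁) = (-0.017512, 0.133298) ; Y_{7,-2}(Ω₂) = (-0.209839, 0.045389) ; Δ = (-0.002376, -0.028766)
  [-1]  conj(Y_{7,-1})(Ω₁) = (0.374252, -0.328301) ; Y_{7,-1}(Ω₂) = (0.028315, 0.264833) ; Δ = (0.097542, 0.089818)
  [+0]  conj(Y_{7,0})(Ω₁) = (-0.812879, -0.000000) ; Y_{7,0}(Ω₂) = (-0.185835, 0.000000) ; Δ = (0.151062, 0.000000)
  [+1]  conj(Y_{7,1})(Ω₁) = (-0.374252, -0.328301) ; Y_{7,1}(Ω₂) = (-0.028315, 0.264833) ; Δ = (0.097542, -0.089818)
  [+2]  conj(Y_{7,2})(Ω₁) = (-0.017512, -0.133298) ; Y_{7,2}(Ω₂) = (-0.209839, -0.045389) ; Δ = (-0.002376, 0.028766)
  [+3]  conj(Y_{7,3})(Ω₁) = (0.012635, -0.018892) ; Y_{7,3}(Ω₂) = (-0.073555, 0.222306) ; Δ = (0.003270, 0.004198)
  [+4]  conj(Y_{7,4})(Ω₁) = (0.002587, -0.000692) ; Y_{7,4}(Ω₂) = (-0.276108, -0.125309) ; Δ = (-0.000801, -0.000133)
  [+5]  conj(Y_{7,5})(Ω₁) = (0.000204, 0.000101) ; Y_{7,5}(Ω₂) = (-0.059382, 0.100757) ; Δ = (-0.000022, 0.000015)
  [+6]  conj(Y_{7,6})(Ω₁) = (0.000005, 0.000013) ; Y_{7,6}(Ω₂) = (-0.351004, -0.260829) ; Δ = (0.000001, -0.000006)
  [+7]  conj(Y_{7,7})(Ω₁) = (-0.000000, 0.000000) ; Y_{7,7}(Ω₂) = (0.225867, -0.244612) ; Δ = (0.000000, 0.000000)
Total Σ_m = (0.346292, 0.000000). Multiply by 0.837758: (0.290109, 0.000000). P_7(cos γ) = 0.290109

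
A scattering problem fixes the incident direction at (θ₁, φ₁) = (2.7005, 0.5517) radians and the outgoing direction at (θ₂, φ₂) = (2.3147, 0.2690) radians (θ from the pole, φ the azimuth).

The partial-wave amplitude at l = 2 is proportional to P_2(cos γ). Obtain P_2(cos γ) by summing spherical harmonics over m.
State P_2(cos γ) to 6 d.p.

0.753170

Expand P_2 via completeness: Σ_{m} conj(Y_{2,m}) at Ω₁ times Y_{2,m} at Ω₂ —
  m=-2: +0.031722+0.062854i × +0.179602-0.107171i = +0.012433+0.007889i  (running Σ = +0.012433+0.007889i)
  m=-1: -0.254003-0.156325i × -0.371101+0.102306i = +0.110254+0.032027i  (running Σ = +0.122687+0.039916i)
  m=0: +0.458326-0.000000i × +0.118480+0.000000i = +0.054302+0.000000i  (running Σ = +0.176990+0.039916i)
  m=1: +0.254003-0.156325i × +0.371101+0.102306i = +0.110254-0.032027i  (running Σ = +0.287244+0.007889i)
  m=2: +0.031722-0.062854i × +0.179602+0.107171i = +0.012433-0.007889i  (running Σ = +0.299677-0.000000i)
Total Σ_m = +0.299677-0.000000i. Multiply by 2.513274: +0.753170-0.000000i. P_2(cos γ) = 0.753170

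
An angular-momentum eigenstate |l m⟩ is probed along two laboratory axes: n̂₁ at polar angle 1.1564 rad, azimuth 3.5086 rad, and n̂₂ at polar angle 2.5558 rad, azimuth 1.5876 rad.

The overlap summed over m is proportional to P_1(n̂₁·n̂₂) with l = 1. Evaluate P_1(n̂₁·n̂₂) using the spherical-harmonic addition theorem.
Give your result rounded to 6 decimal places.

-0.509133

Term-by-term m-sum for l=1 (normalisation 4π/3 = 4.188790):
  term(m=-1) = -0.02073 + 0.05674j   from Y*(Ω₁)=-0.29519 - 0.11348j, Y(Ω₂)=-0.00321 - 0.19098j
  term(m=+0) = -0.08010 + 0.00000j   from Y*(Ω₁)=0.19673 + 0.00000j, Y(Ω₂)=-0.40714 + 0.00000j
  term(m=+1) = -0.02073 - 0.05674j   from Y*(Ω₁)=0.29519 - 0.11348j, Y(Ω₂)=0.00321 - 0.19098j
Total Σ_m = -0.12155 + 0.00000j. Multiply by 4.188790: -0.50913 + 0.00000j. P_1(cos γ) = -0.509133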